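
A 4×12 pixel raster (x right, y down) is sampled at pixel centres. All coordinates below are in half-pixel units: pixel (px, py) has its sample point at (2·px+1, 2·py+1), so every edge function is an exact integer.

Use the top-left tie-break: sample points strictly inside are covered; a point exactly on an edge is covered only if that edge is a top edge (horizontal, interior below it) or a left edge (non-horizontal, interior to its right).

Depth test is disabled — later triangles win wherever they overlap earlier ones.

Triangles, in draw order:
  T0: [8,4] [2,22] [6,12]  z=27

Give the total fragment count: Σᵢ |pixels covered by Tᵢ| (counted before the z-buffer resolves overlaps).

T0:
  2·area = 12  (B↔C swapped to make it positive)
  edge (8, 4)→(6, 12): d=(-2,8) right/bottom  bias=-1
  edge (6, 12)→(2, 22): d=(-4,10) right/bottom  bias=-1
  edge (2, 22)→(8, 4): d=(6,-18) top-left  bias=+0
    (3,3)@(7, 7): e=[2,10,0] → #  [on edge]
    (3,4)@(7, 9): e=[-2,2,12] → ·
    (2,6)@(5, 13): e=[6,6,0] → #  [on edge]
    (3,6)@(7, 13): e=[-10,-14,36] → ·
    (2,7)@(5, 15): e=[2,-2,12] → ·
    (1,9)@(3, 19): e=[10,2,0] → #  [on edge]
    (2,9)@(5, 19): e=[-6,-18,36] → ·
    (1,10)@(3, 21): e=[6,-6,12] → ·
  covered (3 px):
    · · · ·
    · · · ·
    · · · ·
    · · · #
    · · · ·
    · · · ·
    · · # ·
    · · · ·
    · · · ·
    · # · ·
    · · · ·
    · · · ·

Answer: 3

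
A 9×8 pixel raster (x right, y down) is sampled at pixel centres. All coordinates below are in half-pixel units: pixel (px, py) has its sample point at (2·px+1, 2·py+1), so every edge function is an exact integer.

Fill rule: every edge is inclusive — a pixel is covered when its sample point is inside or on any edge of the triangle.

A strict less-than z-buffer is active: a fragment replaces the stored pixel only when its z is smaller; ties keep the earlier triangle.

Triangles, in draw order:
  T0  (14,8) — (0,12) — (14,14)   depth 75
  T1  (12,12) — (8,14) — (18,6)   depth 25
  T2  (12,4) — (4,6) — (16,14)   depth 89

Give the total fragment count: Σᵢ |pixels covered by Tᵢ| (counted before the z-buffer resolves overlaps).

T0:
  2·area = 84  (B↔C swapped to make it positive)
  edge (14, 8)→(14, 14): d=(0,6) inclusive
  edge (14, 14)→(0, 12): d=(-14,-2) inclusive
  edge (0, 12)→(14, 8): d=(14,-4) inclusive
    (5,4)@(11, 9): e=[18,64,2] → █
    (6,4)@(13, 9): e=[6,68,10] → █
    (7,4)@(15, 9): e=[-6,72,18] → ·
    (2,5)@(5, 11): e=[54,24,6] → █
    (3,5)@(7, 11): e=[42,28,14] → █
    (4,5)@(9, 11): e=[30,32,22] → █
    (7,5)@(15, 11): e=[-6,44,46] → ·
    (2,6)@(5, 13): e=[54,-4,34] → ·
    (3,6)@(7, 13): e=[42,0,42] → █  [on edge]
    (7,6)@(15, 13): e=[-6,16,74] → ·
    (3,7)@(7, 15): e=[42,-28,70] → ·
    (4,7)@(9, 15): e=[30,-24,78] → ·
  covered (11 px):
    · · · · · · · · ·
    · · · · · · · · ·
    · · · · · · · · ·
    · · · · · · · · ·
    · · · · · █ █ · ·
    · · █ █ █ █ █ · ·
    · · · █ █ █ █ · ·
    · · · · · · · · ·
T1:
  2·area = 12
  edge (12, 12)→(8, 14): d=(-4,2) inclusive
  edge (8, 14)→(18, 6): d=(10,-8) inclusive
  edge (18, 6)→(12, 12): d=(-6,6) inclusive
    (8,3)@(17, 7): e=[10,2,0] → █  [on edge]
    (7,4)@(15, 9): e=[6,6,0] → █  [on edge]
    (8,4)@(17, 9): e=[2,22,-12] → ·
    (6,5)@(13, 11): e=[2,10,0] → █  [on edge]
    (7,5)@(15, 11): e=[-2,26,-12] → ·
    (5,6)@(11, 13): e=[-2,14,0] → ·  [on edge]
    (6,6)@(13, 13): e=[-6,30,-12] → ·
    (4,7)@(9, 15): e=[-6,18,0] → ·  [on edge]
  covered (3 px):
    · · · · · · · · ·
    · · · · · · · · ·
    · · · · · · · · ·
    · · · · · · · · █
    · · · · · · · █ ·
    · · · · · · █ · ·
    · · · · · · · · ·
    · · · · · · · · ·
T2:
  2·area = 88  (B↔C swapped to make it positive)
  edge (12, 4)→(16, 14): d=(4,10) inclusive
  edge (16, 14)→(4, 6): d=(-12,-8) inclusive
  edge (4, 6)→(12, 4): d=(8,-2) inclusive
    (4,2)@(9, 5): e=[34,52,2] → █
    (5,2)@(11, 5): e=[14,68,6] → █
    (6,2)@(13, 5): e=[-6,84,10] → ·
    (3,3)@(7, 7): e=[62,12,14] → █
    (6,3)@(13, 7): e=[2,60,26] → █
    (7,3)@(15, 7): e=[-18,76,30] → ·
    (3,4)@(7, 9): e=[70,-12,30] → ·
    (4,4)@(9, 9): e=[50,4,34] → █
    (7,4)@(15, 9): e=[-10,52,46] → ·
    (4,5)@(9, 11): e=[58,-20,50] → ·
    (5,5)@(11, 11): e=[38,-4,54] → ·
    (6,5)@(13, 11): e=[18,12,58] → █
  covered (11 px):
    · · · · · · · · ·
    · · · · · · · · ·
    · · · · █ █ · · ·
    · · · █ █ █ █ · ·
    · · · · █ █ █ · ·
    · · · · · · █ · ·
    · · · · · · · █ ·
    · · · · · · · · ·

Result: 25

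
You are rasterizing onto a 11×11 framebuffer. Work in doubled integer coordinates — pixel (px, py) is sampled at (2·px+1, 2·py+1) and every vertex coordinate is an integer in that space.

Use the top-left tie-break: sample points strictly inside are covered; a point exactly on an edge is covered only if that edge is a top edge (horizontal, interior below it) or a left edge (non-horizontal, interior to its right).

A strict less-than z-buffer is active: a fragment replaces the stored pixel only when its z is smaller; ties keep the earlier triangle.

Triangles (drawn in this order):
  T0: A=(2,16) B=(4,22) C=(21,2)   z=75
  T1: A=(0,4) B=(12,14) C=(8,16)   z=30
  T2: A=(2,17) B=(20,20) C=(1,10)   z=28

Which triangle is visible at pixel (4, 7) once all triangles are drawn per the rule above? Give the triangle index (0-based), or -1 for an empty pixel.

T0:
  2·area = 142  (B↔C swapped to make it positive)
  edge (2, 16)→(21, 2): d=(19,-14) top-left  bias=+0
  edge (21, 2)→(4, 22): d=(-17,20) right/bottom  bias=-1
  edge (4, 22)→(2, 16): d=(-2,-6) top-left  bias=+0
    (8,2)@(17, 5): e=[1,29,112] → #
    (9,2)@(19, 5): e=[29,-11,124] → ·
    (7,3)@(15, 7): e=[11,35,96] → #
    (8,3)@(17, 7): e=[39,-5,108] → ·
    (6,4)@(13, 9): e=[21,41,80] → #
    (8,4)@(17, 9): e=[77,-39,104] → ·
    (4,5)@(9, 11): e=[3,87,52] → #
    (5,5)@(11, 11): e=[31,47,64] → #
    (7,5)@(15, 11): e=[87,-33,88] → ·
    (0,6)@(1, 13): e=[-71,213,0] → ·  [on edge]
    (3,6)@(7, 13): e=[13,93,36] → #
    (6,6)@(13, 13): e=[97,-27,72] → ·
    (1,9)@(3, 19): e=[71,71,0] → #  [on edge]
  covered (18 px):
    · · · · · · · · · · ·
    · · · · · · · · · · ·
    · · · · · · · · # · ·
    · · · · · · · # · · ·
    · · · · · · # # · · ·
    · · · · # # # · · · ·
    · · · # # # · · · · ·
    · · # # # · · · · · ·
    · # # # · · · · · · ·
    · # # · · · · · · · ·
    · · · · · · · · · · ·
T1:
  2·area = 64
  edge (0, 4)→(12, 14): d=(12,10) right/bottom  bias=-1
  edge (12, 14)→(8, 16): d=(-4,2) right/bottom  bias=-1
  edge (8, 16)→(0, 4): d=(-8,-12) top-left  bias=+0
    (0,2)@(1, 5): e=[2,58,4] → #
    (1,2)@(3, 5): e=[-18,54,28] → ·
    (0,3)@(1, 7): e=[26,50,-12] → ·
    (1,3)@(3, 7): e=[6,46,12] → #
    (2,3)@(5, 7): e=[-14,42,36] → ·
    (1,4)@(3, 9): e=[30,38,-4] → ·
    (2,4)@(5, 9): e=[10,34,20] → #
    (3,4)@(7, 9): e=[-10,30,44] → ·
    (2,5)@(5, 11): e=[34,26,4] → #
    (3,5)@(7, 11): e=[14,22,28] → #
    (4,5)@(9, 11): e=[-6,18,52] → ·
    (2,6)@(5, 13): e=[58,18,-12] → ·
  covered (8 px):
    · · · · · · · · · · ·
    · · · · · · · · · · ·
    # · · · · · · · · · ·
    · # · · · · · · · · ·
    · · # · · · · · · · ·
    · · # # · · · · · · ·
    · · · # # · · · · · ·
    · · · · # · · · · · ·
    · · · · · · · · · · ·
    · · · · · · · · · · ·
    · · · · · · · · · · ·
T2:
  2·area = 123  (B↔C swapped to make it positive)
  edge (2, 17)→(1, 10): d=(-1,-7) top-left  bias=+0
  edge (1, 10)→(20, 20): d=(19,10) right/bottom  bias=-1
  edge (20, 20)→(2, 17): d=(-18,-3) top-left  bias=+0
    (1,6)@(3, 13): e=[11,37,75] → #
    (2,6)@(5, 13): e=[25,17,81] → #
    (3,6)@(7, 13): e=[39,-3,87] → ·
    (1,7)@(3, 15): e=[9,75,39] → #
    (3,7)@(7, 15): e=[37,35,51] → #
    (4,7)@(9, 15): e=[51,15,57] → #
    (5,7)@(11, 15): e=[65,-5,63] → ·
    (1,8)@(3, 17): e=[7,113,3] → #
    (5,8)@(11, 17): e=[63,33,27] → #
    (6,8)@(13, 17): e=[77,13,33] → #
    (7,8)@(15, 17): e=[91,-7,39] → ·
    (1,9)@(3, 19): e=[5,151,-33] → ·
  covered (14 px):
    · · · · · · · · · · ·
    · · · · · · · · · · ·
    · · · · · · · · · · ·
    · · · · · · · · · · ·
    · · · · · · · · · · ·
    · · · · · · · · · · ·
    · # # · · · · · · · ·
    · # # # # · · · · · ·
    · # # # # # # · · · ·
    · · · · · · · # # · ·
    · · · · · · · · · · ·

Z-buffer (winner per pixel, '.' = empty):
  . . . . . . . . . . .
  . . . . . . . . . . .
  1 . . . . . . . 0 . .
  . 1 . . . . . 0 . . .
  . . 1 . . . 0 0 . . .
  . . 1 1 0 0 0 . . . .
  . 2 2 1 1 0 . . . . .
  . 2 2 2 2 . . . . . .
  . 2 2 2 2 2 2 . . . .
  . 0 0 . . . . 2 2 . .
  . . . . . . . . . . .

Answer: 2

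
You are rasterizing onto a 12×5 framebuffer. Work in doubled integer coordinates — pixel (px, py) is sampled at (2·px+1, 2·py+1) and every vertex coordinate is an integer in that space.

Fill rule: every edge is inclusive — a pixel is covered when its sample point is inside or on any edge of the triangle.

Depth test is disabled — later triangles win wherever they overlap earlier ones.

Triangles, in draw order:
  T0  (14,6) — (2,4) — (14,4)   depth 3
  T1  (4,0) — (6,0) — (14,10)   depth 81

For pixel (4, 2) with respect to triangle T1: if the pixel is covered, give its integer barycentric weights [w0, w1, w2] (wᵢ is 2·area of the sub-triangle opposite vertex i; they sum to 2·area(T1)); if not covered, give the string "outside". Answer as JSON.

T0:
  2·area = 24
  edge (14, 6)→(2, 4): d=(-12,-2) inclusive
  edge (2, 4)→(14, 4): d=(12,0) inclusive
  edge (14, 4)→(14, 6): d=(0,2) inclusive
    (4,2)@(9, 5): e=[2,12,10] → █
    (5,2)@(11, 5): e=[6,12,6] → █
    (6,2)@(13, 5): e=[10,12,2] → █
    (7,2)@(15, 5): e=[14,12,-2] → ·
    (4,3)@(9, 7): e=[-22,36,10] → ·
    (5,3)@(11, 7): e=[-18,36,6] → ·
    (6,3)@(13, 7): e=[-14,36,2] → ·
  covered (3 px):
    · · · · · · · · · · · ·
    · · · · · · · · · · · ·
    · · · · █ █ █ · · · · ·
    · · · · · · · · · · · ·
    · · · · · · · · · · · ·
T1:
  2·area = 20
  edge (4, 0)→(6, 0): d=(2,0) inclusive
  edge (6, 0)→(14, 10): d=(8,10) inclusive
  edge (14, 10)→(4, 0): d=(-10,-10) inclusive
    (2,0)@(5, 1): e=[2,18,0] → █  [on edge]
    (3,0)@(7, 1): e=[2,-2,20] → ·
    (2,1)@(5, 3): e=[6,34,-20] → ·
    (3,1)@(7, 3): e=[6,14,0] → █  [on edge]
    (4,1)@(9, 3): e=[6,-6,20] → ·
    (3,2)@(7, 5): e=[10,30,-20] → ·
    (4,2)@(9, 5): e=[10,10,0] → █  [on edge]
    (5,2)@(11, 5): e=[10,-10,20] → ·
    (4,3)@(9, 7): e=[14,26,-20] → ·
    (5,3)@(11, 7): e=[14,6,0] → █  [on edge]
    (6,3)@(13, 7): e=[14,-14,20] → ·
    (5,4)@(11, 9): e=[18,22,-20] → ·
    (6,4)@(13, 9): e=[18,2,0] → █  [on edge]
  covered (5 px):
    · · █ · · · · · · · · ·
    · · · █ · · · · · · · ·
    · · · · █ · · · · · · ·
    · · · · · █ · · · · · ·
    · · · · · · █ · · · · ·

Result: [10,0,10]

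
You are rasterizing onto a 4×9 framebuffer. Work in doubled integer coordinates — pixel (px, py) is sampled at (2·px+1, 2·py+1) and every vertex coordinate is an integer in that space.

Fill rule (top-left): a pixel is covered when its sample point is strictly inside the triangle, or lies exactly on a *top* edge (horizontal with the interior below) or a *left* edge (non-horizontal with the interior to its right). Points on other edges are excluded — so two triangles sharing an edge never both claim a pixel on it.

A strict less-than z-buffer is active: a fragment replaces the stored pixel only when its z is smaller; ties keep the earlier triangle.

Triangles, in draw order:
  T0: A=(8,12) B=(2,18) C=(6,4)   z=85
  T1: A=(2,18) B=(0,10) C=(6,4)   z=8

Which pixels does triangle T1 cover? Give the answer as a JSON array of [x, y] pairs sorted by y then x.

T0:
  2·area = 60
  edge (8, 12)→(2, 18): d=(-6,6) right/bottom  bias=-1
  edge (2, 18)→(6, 4): d=(4,-14) top-left  bias=+0
  edge (6, 4)→(8, 12): d=(2,8) right/bottom  bias=-1
    (2,4)@(5, 9): e=[36,6,18] → X
    (3,4)@(7, 9): e=[24,34,2] → X
    (2,5)@(5, 11): e=[24,14,22] → X
    (2,6)@(5, 13): e=[12,22,26] → X
    (3,6)@(7, 13): e=[0,50,10] → .  [on edge]
    (1,7)@(3, 15): e=[12,2,46] → X
    (2,7)@(5, 15): e=[0,30,30] → .  [on edge]
    (1,8)@(3, 17): e=[0,10,50] → .  [on edge]
  covered (6 px):
    . . . .
    . . . .
    . . . .
    . . . .
    . . X X
    . . X X
    . . X .
    . X . .
    . . . .
T1:
  2·area = 60
  edge (2, 18)→(0, 10): d=(-2,-8) top-left  bias=+0
  edge (0, 10)→(6, 4): d=(6,-6) top-left  bias=+0
  edge (6, 4)→(2, 18): d=(-4,14) right/bottom  bias=-1
    (3,1)@(7, 3): e=[70,0,-10] → .  [on edge]
    (2,2)@(5, 5): e=[50,0,10] → X  [on edge]
    (3,2)@(7, 5): e=[66,12,-18] → .
    (1,3)@(3, 7): e=[30,0,30] → X  [on edge]
    (3,3)@(7, 7): e=[62,24,-26] → .
    (0,4)@(1, 9): e=[10,0,50] → X  [on edge]
    (2,4)@(5, 9): e=[42,24,-6] → .
    (0,5)@(1, 11): e=[6,12,42] → X
    (2,5)@(5, 11): e=[38,36,-14] → .
    (0,6)@(1, 13): e=[2,24,34] → X
    (2,6)@(5, 13): e=[34,48,-22] → .
    (0,7)@(1, 15): e=[-2,36,26] → .
  covered (9 px):
    . . . .
    . . . .
    . . X .
    . X X .
    X X . .
    X X . .
    X X . .
    . . . .
    . . . .

Final: [[2,2],[1,3],[2,3],[0,4],[1,4],[0,5],[1,5],[0,6],[1,6]]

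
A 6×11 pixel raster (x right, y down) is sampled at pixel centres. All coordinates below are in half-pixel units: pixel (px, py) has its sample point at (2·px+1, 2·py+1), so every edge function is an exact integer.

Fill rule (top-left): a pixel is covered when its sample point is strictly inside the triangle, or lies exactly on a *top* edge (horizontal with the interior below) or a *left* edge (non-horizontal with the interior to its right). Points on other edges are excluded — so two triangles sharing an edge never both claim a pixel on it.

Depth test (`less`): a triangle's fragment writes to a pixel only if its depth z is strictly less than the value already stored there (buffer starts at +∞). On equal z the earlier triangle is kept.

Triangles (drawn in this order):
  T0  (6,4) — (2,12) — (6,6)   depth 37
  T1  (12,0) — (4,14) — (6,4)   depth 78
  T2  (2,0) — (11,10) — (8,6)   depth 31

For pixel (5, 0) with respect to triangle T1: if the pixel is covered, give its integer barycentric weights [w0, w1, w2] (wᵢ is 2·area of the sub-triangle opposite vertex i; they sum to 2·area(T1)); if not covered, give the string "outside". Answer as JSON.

T0:
  2·area = 8  (B↔C swapped to make it positive)
  edge (6, 4)→(6, 6): d=(0,2) right/bottom  bias=-1
  edge (6, 6)→(2, 12): d=(-4,6) right/bottom  bias=-1
  edge (2, 12)→(6, 4): d=(4,-8) top-left  bias=+0
    (2,3)@(5, 7): e=[2,2,4] → █
    (3,3)@(7, 7): e=[-2,-10,20] → ·
    (2,4)@(5, 9): e=[2,-6,12] → ·
  covered (1 px):
    · · · · · ·
    · · · · · ·
    · · · · · ·
    · · █ · · ·
    · · · · · ·
    · · · · · ·
    · · · · · ·
    · · · · · ·
    · · · · · ·
    · · · · · ·
    · · · · · ·
T1:
  2·area = 52
  edge (12, 0)→(4, 14): d=(-8,14) right/bottom  bias=-1
  edge (4, 14)→(6, 4): d=(2,-10) top-left  bias=+0
  edge (6, 4)→(12, 0): d=(6,-4) top-left  bias=+0
    (5,0)@(11, 1): e=[6,44,2] → █
    (4,1)@(9, 3): e=[18,28,6] → █
    (5,1)@(11, 3): e=[-10,48,14] → ·
    (3,2)@(7, 5): e=[30,12,10] → █
    (5,2)@(11, 5): e=[-26,52,26] → ·
    (3,3)@(7, 7): e=[14,16,22] → █
    (4,3)@(9, 7): e=[-14,36,30] → ·
    (2,4)@(5, 9): e=[26,0,26] → █  [on edge]
    (3,4)@(7, 9): e=[-2,20,34] → ·
    (2,5)@(5, 11): e=[10,4,38] → █
    (3,5)@(7, 11): e=[-18,24,46] → ·
    (2,6)@(5, 13): e=[-6,8,50] → ·
    (1,9)@(3, 19): e=[-26,0,78] → ·  [on edge]
  covered (7 px):
    · · · · · █
    · · · · █ ·
    · · · █ █ ·
    · · · █ · ·
    · · █ · · ·
    · · █ · · ·
    · · · · · ·
    · · · · · ·
    · · · · · ·
    · · · · · ·
    · · · · · ·
T2:
  2·area = 6  (B↔C swapped to make it positive)
  edge (2, 0)→(8, 6): d=(6,6) right/bottom  bias=-1
  edge (8, 6)→(11, 10): d=(3,4) right/bottom  bias=-1
  edge (11, 10)→(2, 0): d=(-9,-10) top-left  bias=+0
    (1,0)@(3, 1): e=[0,5,1] → ·  [on edge]
    (2,1)@(5, 3): e=[0,3,3] → ·  [on edge]
    (3,2)@(7, 5): e=[0,1,5] → ·  [on edge]
    (4,3)@(9, 7): e=[0,-1,7] → ·  [on edge]
    (5,4)@(11, 9): e=[0,-3,9] → ·  [on edge]
  covered (0 px):
    · · · · · ·
    · · · · · ·
    · · · · · ·
    · · · · · ·
    · · · · · ·
    · · · · · ·
    · · · · · ·
    · · · · · ·
    · · · · · ·
    · · · · · ·
    · · · · · ·

Answer: [44,2,6]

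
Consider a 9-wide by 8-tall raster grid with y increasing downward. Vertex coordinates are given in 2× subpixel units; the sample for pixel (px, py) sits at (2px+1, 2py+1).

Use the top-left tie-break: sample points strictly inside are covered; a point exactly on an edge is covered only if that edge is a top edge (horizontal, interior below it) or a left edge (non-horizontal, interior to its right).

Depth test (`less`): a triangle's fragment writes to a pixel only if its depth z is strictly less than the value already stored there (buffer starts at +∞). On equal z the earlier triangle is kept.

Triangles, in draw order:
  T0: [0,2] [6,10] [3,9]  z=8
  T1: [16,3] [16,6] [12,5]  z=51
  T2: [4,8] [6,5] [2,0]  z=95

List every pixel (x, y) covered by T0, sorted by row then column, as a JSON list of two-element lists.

T0:
  2·area = 18
  edge (0, 2)→(6, 10): d=(6,8) right/bottom  bias=-1
  edge (6, 10)→(3, 9): d=(-3,-1) top-left  bias=+0
  edge (3, 9)→(0, 2): d=(-3,-7) top-left  bias=+0
    (1,3)@(3, 7): e=[6,6,6] → #
    (2,3)@(5, 7): e=[-10,8,20] → ·
    (1,4)@(3, 9): e=[18,0,0] → #  [on edge]
    (2,4)@(5, 9): e=[2,2,14] → #
    (3,4)@(7, 9): e=[-14,4,28] → ·
    (1,5)@(3, 11): e=[30,-6,-6] → ·
    (2,5)@(5, 11): e=[14,-4,8] → ·
    (4,5)@(9, 11): e=[-18,0,36] → ·  [on edge]
    (7,6)@(15, 13): e=[-54,0,72] → ·  [on edge]
  covered (3 px):
    · · · · · · · · ·
    · · · · · · · · ·
    · · · · · · · · ·
    · # · · · · · · ·
    · # # · · · · · ·
    · · · · · · · · ·
    · · · · · · · · ·
    · · · · · · · · ·
T1:
  2·area = 12
  edge (16, 3)→(16, 6): d=(0,3) right/bottom  bias=-1
  edge (16, 6)→(12, 5): d=(-4,-1) top-left  bias=+0
  edge (12, 5)→(16, 3): d=(4,-2) top-left  bias=+0
    (6,2)@(13, 5): e=[9,1,2] → #
    (7,2)@(15, 5): e=[3,3,6] → #
    (8,2)@(17, 5): e=[-3,5,10] → ·
    (6,3)@(13, 7): e=[9,-7,10] → ·
    (7,3)@(15, 7): e=[3,-5,14] → ·
  covered (2 px):
    · · · · · · · · ·
    · · · · · · · · ·
    · · · · · · # # ·
    · · · · · · · · ·
    · · · · · · · · ·
    · · · · · · · · ·
    · · · · · · · · ·
    · · · · · · · · ·
T2:
  2·area = 22  (B↔C swapped to make it positive)
  edge (4, 8)→(2, 0): d=(-2,-8) top-left  bias=+0
  edge (2, 0)→(6, 5): d=(4,5) right/bottom  bias=-1
  edge (6, 5)→(4, 8): d=(-2,3) right/bottom  bias=-1
    (1,1)@(3, 3): e=[2,7,13] → #
    (2,1)@(5, 3): e=[18,-3,7] → ·
    (1,2)@(3, 5): e=[-2,15,9] → ·
    (2,2)@(5, 5): e=[14,5,3] → #
    (3,2)@(7, 5): e=[30,-5,-3] → ·
    (2,3)@(5, 7): e=[10,13,-1] → ·
  covered (2 px):
    · · · · · · · · ·
    · # · · · · · · ·
    · · # · · · · · ·
    · · · · · · · · ·
    · · · · · · · · ·
    · · · · · · · · ·
    · · · · · · · · ·
    · · · · · · · · ·

Result: [[1,3],[1,4],[2,4]]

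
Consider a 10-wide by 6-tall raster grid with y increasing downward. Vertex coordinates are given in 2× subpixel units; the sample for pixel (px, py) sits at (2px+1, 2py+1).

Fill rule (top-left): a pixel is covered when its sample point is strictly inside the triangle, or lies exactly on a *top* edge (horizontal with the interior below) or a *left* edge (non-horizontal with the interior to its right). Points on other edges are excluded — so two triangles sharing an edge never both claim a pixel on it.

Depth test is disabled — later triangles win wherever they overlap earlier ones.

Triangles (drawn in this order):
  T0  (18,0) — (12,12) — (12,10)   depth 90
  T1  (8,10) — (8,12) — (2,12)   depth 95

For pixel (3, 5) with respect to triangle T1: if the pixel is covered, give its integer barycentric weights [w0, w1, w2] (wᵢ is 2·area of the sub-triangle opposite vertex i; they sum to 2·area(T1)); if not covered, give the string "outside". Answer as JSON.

T0:
  2·area = 12
  edge (18, 0)→(12, 12): d=(-6,12) right/bottom  bias=-1
  edge (12, 12)→(12, 10): d=(0,-2) top-left  bias=+0
  edge (12, 10)→(18, 0): d=(6,-10) top-left  bias=+0
    (7,2)@(15, 5): e=[6,6,0] → █  [on edge]
    (8,2)@(17, 5): e=[-18,10,20] → ·
    (7,3)@(15, 7): e=[-6,6,12] → ·
    (6,4)@(13, 9): e=[6,2,4] → █
    (7,4)@(15, 9): e=[-18,6,24] → ·
    (6,5)@(13, 11): e=[-6,2,16] → ·
  covered (2 px):
    · · · · · · · · · ·
    · · · · · · · · · ·
    · · · · · · · █ · ·
    · · · · · · · · · ·
    · · · · · · █ · · ·
    · · · · · · · · · ·
T1:
  2·area = 12
  edge (8, 10)→(8, 12): d=(0,2) right/bottom  bias=-1
  edge (8, 12)→(2, 12): d=(-6,0) right/bottom  bias=-1
  edge (2, 12)→(8, 10): d=(6,-2) top-left  bias=+0
    (8,3)@(17, 7): e=[-18,30,0] → ·  [on edge]
    (5,4)@(11, 9): e=[-6,18,0] → ·  [on edge]
    (2,5)@(5, 11): e=[6,6,0] → █  [on edge]
    (3,5)@(7, 11): e=[2,6,4] → █
    (4,5)@(9, 11): e=[-2,6,8] → ·
  covered (2 px):
    · · · · · · · · · ·
    · · · · · · · · · ·
    · · · · · · · · · ·
    · · · · · · · · · ·
    · · · · · · · · · ·
    · · █ █ · · · · · ·

Answer: [6,4,2]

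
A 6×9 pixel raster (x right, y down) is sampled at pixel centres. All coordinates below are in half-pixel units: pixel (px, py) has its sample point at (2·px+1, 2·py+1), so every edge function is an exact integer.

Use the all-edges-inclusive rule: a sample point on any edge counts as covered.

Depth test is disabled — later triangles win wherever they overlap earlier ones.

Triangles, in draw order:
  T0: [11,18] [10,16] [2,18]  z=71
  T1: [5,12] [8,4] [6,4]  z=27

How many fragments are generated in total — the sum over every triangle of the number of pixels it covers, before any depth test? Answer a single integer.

T0:
  2·area = 18  (B↔C swapped to make it positive)
  edge (11, 18)→(2, 18): d=(-9,0) inclusive
  edge (2, 18)→(10, 16): d=(8,-2) inclusive
  edge (10, 16)→(11, 18): d=(1,2) inclusive
    (3,8)@(7, 17): e=[9,2,7] → #
    (4,8)@(9, 17): e=[9,6,3] → #
    (5,8)@(11, 17): e=[9,10,-1] → ·
  covered (2 px):
    · · · · · ·
    · · · · · ·
    · · · · · ·
    · · · · · ·
    · · · · · ·
    · · · · · ·
    · · · · · ·
    · · · · · ·
    · · · # # ·
T1:
  2·area = 16  (B↔C swapped to make it positive)
  edge (5, 12)→(6, 4): d=(1,-8) inclusive
  edge (6, 4)→(8, 4): d=(2,0) inclusive
  edge (8, 4)→(5, 12): d=(-3,8) inclusive
    (3,2)@(7, 5): e=[9,2,5] → #
    (4,2)@(9, 5): e=[25,2,-11] → ·
    (3,3)@(7, 7): e=[11,6,-1] → ·
  covered (1 px):
    · · · · · ·
    · · · · · ·
    · · · # · ·
    · · · · · ·
    · · · · · ·
    · · · · · ·
    · · · · · ·
    · · · · · ·
    · · · · · ·

Final: 3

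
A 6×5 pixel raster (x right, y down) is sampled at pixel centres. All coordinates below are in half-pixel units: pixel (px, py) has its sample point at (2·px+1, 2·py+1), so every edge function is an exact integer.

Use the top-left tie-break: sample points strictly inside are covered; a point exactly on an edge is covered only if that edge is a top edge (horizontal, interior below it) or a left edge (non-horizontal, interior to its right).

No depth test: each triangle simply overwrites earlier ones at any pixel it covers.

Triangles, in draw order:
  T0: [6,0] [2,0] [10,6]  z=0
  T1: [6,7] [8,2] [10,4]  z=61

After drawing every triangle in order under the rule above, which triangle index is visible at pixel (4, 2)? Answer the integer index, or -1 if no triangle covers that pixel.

T0:
  2·area = 24  (B↔C swapped to make it positive)
  edge (6, 0)→(10, 6): d=(4,6) right/bottom  bias=-1
  edge (10, 6)→(2, 0): d=(-8,-6) top-left  bias=+0
  edge (2, 0)→(6, 0): d=(4,0) top-left  bias=+0
    (2,0)@(5, 1): e=[10,10,4] → X
    (3,0)@(7, 1): e=[-2,22,4] → .
    (2,1)@(5, 3): e=[18,-6,12] → .
    (3,1)@(7, 3): e=[6,6,12] → X
    (4,1)@(9, 3): e=[-6,18,12] → .
    (3,2)@(7, 5): e=[14,-10,20] → .
    (4,2)@(9, 5): e=[2,2,20] → X
    (5,2)@(11, 5): e=[-10,14,20] → .
    (4,3)@(9, 7): e=[10,-14,28] → .
  covered (3 px):
    . . X . . .
    . . . X . .
    . . . . X .
    . . . . . .
    . . . . . .
T1:
  2·area = 14
  edge (6, 7)→(8, 2): d=(2,-5) top-left  bias=+0
  edge (8, 2)→(10, 4): d=(2,2) right/bottom  bias=-1
  edge (10, 4)→(6, 7): d=(-4,3) right/bottom  bias=-1
    (3,0)@(7, 1): e=[-7,0,21] → .  [on edge]
    (4,1)@(9, 3): e=[7,0,7] → .  [on edge]
    (3,2)@(7, 5): e=[1,8,5] → X
    (4,2)@(9, 5): e=[11,4,-1] → .
    (5,2)@(11, 5): e=[21,0,-7] → .  [on edge]
    (3,3)@(7, 7): e=[5,12,-3] → .
  covered (1 px):
    . . . . . .
    . . . . . .
    . . . X . .
    . . . . . .
    . . . . . .

Z-buffer (winner per pixel, '.' = empty):
  . . 0 . . .
  . . . 0 . .
  . . . 1 0 .
  . . . . . .
  . . . . . .

Final: 0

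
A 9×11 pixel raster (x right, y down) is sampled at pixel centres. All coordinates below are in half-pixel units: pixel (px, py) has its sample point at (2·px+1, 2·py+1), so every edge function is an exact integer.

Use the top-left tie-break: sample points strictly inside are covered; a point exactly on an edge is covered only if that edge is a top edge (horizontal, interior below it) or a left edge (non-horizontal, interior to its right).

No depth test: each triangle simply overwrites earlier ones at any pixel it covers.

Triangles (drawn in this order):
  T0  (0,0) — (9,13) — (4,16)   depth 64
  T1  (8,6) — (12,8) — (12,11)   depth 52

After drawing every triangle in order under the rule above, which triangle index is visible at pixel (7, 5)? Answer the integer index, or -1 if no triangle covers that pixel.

T0:
  2·area = 92
  edge (0, 0)→(9, 13): d=(9,13) right/bottom  bias=-1
  edge (9, 13)→(4, 16): d=(-5,3) right/bottom  bias=-1
  edge (4, 16)→(0, 0): d=(-4,-16) top-left  bias=+0
    (0,1)@(1, 3): e=[14,74,4] → #
    (1,1)@(3, 3): e=[-12,68,36] → ·
    (0,2)@(1, 5): e=[32,64,-4] → ·
    (1,2)@(3, 5): e=[6,58,28] → #
    (2,2)@(5, 5): e=[-20,52,60] → ·
    (1,3)@(3, 7): e=[24,48,20] → #
    (2,3)@(5, 7): e=[-2,42,52] → ·
    (1,4)@(3, 9): e=[42,38,12] → #
    (2,4)@(5, 9): e=[16,32,44] → #
    (3,4)@(7, 9): e=[-10,26,76] → ·
    (1,5)@(3, 11): e=[60,28,4] → #
    (3,5)@(7, 11): e=[8,16,68] → #
    (4,6)@(9, 13): e=[0,0,92] → ·  [on edge]
  covered (11 px):
    · · · · · · · · ·
    # · · · · · · · ·
    · # · · · · · · ·
    · # · · · · · · ·
    · # # · · · · · ·
    · # # # · · · · ·
    · · # # · · · · ·
    · · # · · · · · ·
    · · · · · · · · ·
    · · · · · · · · ·
    · · · · · · · · ·
T1:
  2·area = 12
  edge (8, 6)→(12, 8): d=(4,2) right/bottom  bias=-1
  edge (12, 8)→(12, 11): d=(0,3) right/bottom  bias=-1
  edge (12, 11)→(8, 6): d=(-4,-5) top-left  bias=+0
    (4,3)@(9, 7): e=[2,9,1] → #
    (5,3)@(11, 7): e=[-2,3,11] → ·
    (4,4)@(9, 9): e=[10,9,-7] → ·
    (5,4)@(11, 9): e=[6,3,3] → #
    (6,4)@(13, 9): e=[2,-3,13] → ·
    (5,5)@(11, 11): e=[14,3,-5] → ·
  covered (2 px):
    · · · · · · · · ·
    · · · · · · · · ·
    · · · · · · · · ·
    · · · · # · · · ·
    · · · · · # · · ·
    · · · · · · · · ·
    · · · · · · · · ·
    · · · · · · · · ·
    · · · · · · · · ·
    · · · · · · · · ·
    · · · · · · · · ·

Z-buffer (winner per pixel, '.' = empty):
  . . . . . . . . .
  0 . . . . . . . .
  . 0 . . . . . . .
  . 0 . . 1 . . . .
  . 0 0 . . 1 . . .
  . 0 0 0 . . . . .
  . . 0 0 . . . . .
  . . 0 . . . . . .
  . . . . . . . . .
  . . . . . . . . .
  . . . . . . . . .

Final: -1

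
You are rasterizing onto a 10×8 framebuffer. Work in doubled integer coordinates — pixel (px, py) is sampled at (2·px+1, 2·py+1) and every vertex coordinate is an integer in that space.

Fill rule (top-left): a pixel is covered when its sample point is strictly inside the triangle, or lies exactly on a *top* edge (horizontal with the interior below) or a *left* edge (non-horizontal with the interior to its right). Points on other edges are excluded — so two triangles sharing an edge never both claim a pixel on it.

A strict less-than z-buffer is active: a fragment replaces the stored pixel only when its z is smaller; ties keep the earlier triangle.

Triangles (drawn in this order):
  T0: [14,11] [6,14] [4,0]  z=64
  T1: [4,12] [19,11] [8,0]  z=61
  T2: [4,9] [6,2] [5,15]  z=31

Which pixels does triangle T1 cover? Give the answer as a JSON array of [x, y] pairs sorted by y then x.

T0:
  2·area = 118
  edge (14, 11)→(6, 14): d=(-8,3) right/bottom  bias=-1
  edge (6, 14)→(4, 0): d=(-2,-14) top-left  bias=+0
  edge (4, 0)→(14, 11): d=(10,11) right/bottom  bias=-1
    (2,1)@(5, 3): e=[91,8,19] → █
    (3,1)@(7, 3): e=[85,36,-3] → ·
    (2,2)@(5, 5): e=[75,4,39] → █
    (3,2)@(7, 5): e=[69,32,17] → █
    (4,2)@(9, 5): e=[63,60,-5] → ·
    (2,3)@(5, 7): e=[59,0,59] → █  [on edge]
    (4,3)@(9, 7): e=[47,56,15] → █
    (5,3)@(11, 7): e=[41,84,-7] → ·
    (2,4)@(5, 9): e=[43,-4,79] → ·
    (3,4)@(7, 9): e=[37,24,57] → █
    (5,4)@(11, 9): e=[25,80,13] → █
    (6,4)@(13, 9): e=[19,108,-9] → ·
  covered (14 px):
    · · · · · · · · · ·
    · · █ · · · · · · ·
    · · █ █ · · · · · ·
    · · █ █ █ · · · · ·
    · · · █ █ █ · · · ·
    · · · █ █ █ █ · · ·
    · · · █ · · · · · ·
    · · · · · · · · · ·
T1:
  2·area = 176  (B↔C swapped to make it positive)
  edge (4, 12)→(8, 0): d=(4,-12) top-left  bias=+0
  edge (8, 0)→(19, 11): d=(11,11) right/bottom  bias=-1
  edge (19, 11)→(4, 12): d=(-15,1) right/bottom  bias=-1
    (4,0)@(9, 1): e=[16,0,160] → ·  [on edge]
    (3,1)@(7, 3): e=[0,44,132] → █  [on edge]
    (4,1)@(9, 3): e=[24,22,130] → █
    (5,1)@(11, 3): e=[48,0,128] → ·  [on edge]
    (3,2)@(7, 5): e=[8,66,102] → █
    (5,2)@(11, 5): e=[56,22,98] → █
    (6,2)@(13, 5): e=[80,0,96] → ·  [on edge]
    (3,3)@(7, 7): e=[16,88,72] → █
    (6,3)@(13, 7): e=[88,22,66] → █
    (7,3)@(15, 7): e=[112,0,64] → ·  [on edge]
    (2,4)@(5, 9): e=[0,132,44] → █  [on edge]
    (7,4)@(15, 9): e=[120,22,34] → █
    (8,4)@(17, 9): e=[144,0,32] → ·  [on edge]
    (9,5)@(19, 11): e=[176,0,0] → ·  [on edge]
    (1,7)@(3, 15): e=[0,220,-44] → ·  [on edge]
  covered (22 px):
    · · · · · · · · · ·
    · · · █ █ · · · · ·
    · · · █ █ █ · · · ·
    · · · █ █ █ █ · · ·
    · · █ █ █ █ █ █ · ·
    · · █ █ █ █ █ █ █ ·
    · · · · · · · · · ·
    · · · · · · · · · ·
T2:
  2·area = 19
  edge (4, 9)→(6, 2): d=(2,-7) top-left  bias=+0
  edge (6, 2)→(5, 15): d=(-1,13) right/bottom  bias=-1
  edge (5, 15)→(4, 9): d=(-1,-6) top-left  bias=+0
    (1,1)@(3, 3): e=[-19,38,0] → ·  [on edge]
    (2,3)@(5, 7): e=[3,8,8] → █
    (3,3)@(7, 7): e=[17,-18,20] → ·
    (2,4)@(5, 9): e=[7,6,6] → █
    (3,4)@(7, 9): e=[21,-20,18] → ·
    (2,5)@(5, 11): e=[11,4,4] → █
    (3,5)@(7, 11): e=[25,-22,16] → ·
    (2,6)@(5, 13): e=[15,2,2] → █
    (3,6)@(7, 13): e=[29,-24,14] → ·
    (2,7)@(5, 15): e=[19,0,0] → ·  [on edge]
  covered (4 px):
    · · · · · · · · · ·
    · · · · · · · · · ·
    · · · · · · · · · ·
    · · █ · · · · · · ·
    · · █ · · · · · · ·
    · · █ · · · · · · ·
    · · █ · · · · · · ·
    · · · · · · · · · ·

Answer: [[3,1],[4,1],[3,2],[4,2],[5,2],[3,3],[4,3],[5,3],[6,3],[2,4],[3,4],[4,4],[5,4],[6,4],[7,4],[2,5],[3,5],[4,5],[5,5],[6,5],[7,5],[8,5]]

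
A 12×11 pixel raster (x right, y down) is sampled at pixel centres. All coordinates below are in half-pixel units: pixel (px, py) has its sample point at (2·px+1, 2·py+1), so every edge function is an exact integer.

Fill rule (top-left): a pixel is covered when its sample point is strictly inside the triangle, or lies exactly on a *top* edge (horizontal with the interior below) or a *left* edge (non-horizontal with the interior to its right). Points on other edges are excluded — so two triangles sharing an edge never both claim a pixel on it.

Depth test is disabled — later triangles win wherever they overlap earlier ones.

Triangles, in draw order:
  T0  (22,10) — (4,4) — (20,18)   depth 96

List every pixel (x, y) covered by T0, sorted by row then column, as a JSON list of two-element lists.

T0:
  2·area = 156  (B↔C swapped to make it positive)
  edge (22, 10)→(20, 18): d=(-2,8) right/bottom  bias=-1
  edge (20, 18)→(4, 4): d=(-16,-14) top-left  bias=+0
  edge (4, 4)→(22, 10): d=(18,6) right/bottom  bias=-1
    (0,1)@(1, 3): e=[182,-26,0] → ·  [on edge]
    (3,2)@(7, 5): e=[130,26,0] → ·  [on edge]
    (4,3)@(9, 7): e=[110,22,24] → █
    (5,3)@(11, 7): e=[94,50,12] → █
    (6,3)@(13, 7): e=[78,78,0] → ·  [on edge]
    (4,4)@(9, 9): e=[106,-10,60] → ·
    (5,4)@(11, 9): e=[90,18,48] → █
    (6,4)@(13, 9): e=[74,46,36] → █
    (7,4)@(15, 9): e=[58,74,24] → █
    (8,4)@(17, 9): e=[42,102,12] → █
    (9,4)@(19, 9): e=[26,130,0] → ·  [on edge]
    (5,5)@(11, 11): e=[86,-14,84] → ·
  covered (18 px):
    · · · · · · · · · · · ·
    · · · · · · · · · · · ·
    · · · · · · · · · · · ·
    · · · · █ █ · · · · · ·
    · · · · · █ █ █ █ · · ·
    · · · · · · █ █ █ █ █ ·
    · · · · · · · █ █ █ █ ·
    · · · · · · · · █ █ · ·
    · · · · · · · · · █ · ·
    · · · · · · · · · · · ·
    · · · · · · · · · · · ·

Answer: [[4,3],[5,3],[5,4],[6,4],[7,4],[8,4],[6,5],[7,5],[8,5],[9,5],[10,5],[7,6],[8,6],[9,6],[10,6],[8,7],[9,7],[9,8]]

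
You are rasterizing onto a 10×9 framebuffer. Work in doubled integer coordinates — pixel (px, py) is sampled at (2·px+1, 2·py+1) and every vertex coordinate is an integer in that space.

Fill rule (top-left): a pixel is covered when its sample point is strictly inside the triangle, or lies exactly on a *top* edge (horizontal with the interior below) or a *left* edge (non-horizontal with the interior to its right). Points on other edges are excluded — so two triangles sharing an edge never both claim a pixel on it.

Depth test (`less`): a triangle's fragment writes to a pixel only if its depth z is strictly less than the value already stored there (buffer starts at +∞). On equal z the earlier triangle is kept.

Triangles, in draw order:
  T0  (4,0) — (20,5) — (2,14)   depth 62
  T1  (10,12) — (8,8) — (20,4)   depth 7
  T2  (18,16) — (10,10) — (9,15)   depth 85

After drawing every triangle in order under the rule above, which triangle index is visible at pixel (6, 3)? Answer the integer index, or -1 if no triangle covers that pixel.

T0:
  2·area = 234
  edge (4, 0)→(20, 5): d=(16,5) right/bottom  bias=-1
  edge (20, 5)→(2, 14): d=(-18,9) right/bottom  bias=-1
  edge (2, 14)→(4, 0): d=(2,-14) top-left  bias=+0
    (2,0)@(5, 1): e=[11,207,16] → X
    (3,0)@(7, 1): e=[1,189,44] → X
    (4,0)@(9, 1): e=[-9,171,72] → .
    (2,1)@(5, 3): e=[43,171,20] → X
    (4,1)@(9, 3): e=[23,135,76] → X
    (5,1)@(11, 3): e=[13,117,104] → X
    (6,1)@(13, 3): e=[3,99,132] → X
    (7,1)@(15, 3): e=[-7,81,160] → .
    (2,2)@(5, 5): e=[75,135,24] → X
    (7,2)@(15, 5): e=[25,45,164] → X
    (8,2)@(17, 5): e=[15,27,192] → X
    (9,2)@(19, 5): e=[5,9,220] → X
    (1,3)@(3, 7): e=[117,117,0] → X  [on edge]
  covered (31 px):
    . . X X . . . . . .
    . . X X X X X . . .
    . . X X X X X X X X
    . X X X X X X X . .
    . X X X X X . . . .
    . X X X . . . . . .
    . X . . . . . . . .
    . . . . . . . . . .
    . . . . . . . . . .
T1:
  2·area = 56
  edge (10, 12)→(8, 8): d=(-2,-4) top-left  bias=+0
  edge (8, 8)→(20, 4): d=(12,-4) top-left  bias=+0
  edge (20, 4)→(10, 12): d=(-10,8) right/bottom  bias=-1
    (8,2)@(17, 5): e=[42,0,14] → X  [on edge]
    (9,2)@(19, 5): e=[50,8,-2] → .
    (5,3)@(11, 7): e=[14,0,42] → X  [on edge]
    (6,3)@(13, 7): e=[22,8,26] → X
    (7,3)@(15, 7): e=[30,16,10] → X
    (8,3)@(17, 7): e=[38,24,-6] → .
    (2,4)@(5, 9): e=[-14,0,70] → .  [on edge]
    (4,4)@(9, 9): e=[2,16,38] → X
    (7,4)@(15, 9): e=[26,40,-10] → .
    (4,5)@(9, 11): e=[-2,40,18] → .
    (5,5)@(11, 11): e=[6,48,2] → X
    (6,5)@(13, 11): e=[14,56,-14] → .
  covered (8 px):
    . . . . . . . . . .
    . . . . . . . . . .
    . . . . . . . . X .
    . . . . . X X X . .
    . . . . X X X . . .
    . . . . . X . . . .
    . . . . . . . . . .
    . . . . . . . . . .
    . . . . . . . . . .
T2:
  2·area = 46  (B↔C swapped to make it positive)
  edge (18, 16)→(9, 15): d=(-9,-1) top-left  bias=+0
  edge (9, 15)→(10, 10): d=(1,-5) top-left  bias=+0
  edge (10, 10)→(18, 16): d=(8,6) right/bottom  bias=-1
    (5,2)@(11, 5): e=[92,0,-46] → .  [on edge]
    (5,5)@(11, 11): e=[38,6,2] → X
    (6,5)@(13, 11): e=[40,16,-10] → .
    (5,6)@(11, 13): e=[20,8,18] → X
    (6,6)@(13, 13): e=[22,18,6] → X
    (7,6)@(15, 13): e=[24,28,-6] → .
    (4,7)@(9, 15): e=[0,0,46] → X  [on edge]
    (7,7)@(15, 15): e=[6,30,10] → X
    (8,7)@(17, 15): e=[8,40,-2] → .
    (4,8)@(9, 17): e=[-18,2,62] → .
    (5,8)@(11, 17): e=[-16,12,50] → .
    (6,8)@(13, 17): e=[-14,22,38] → .
  covered (7 px):
    . . . . . . . . . .
    . . . . . . . . . .
    . . . . . . . . . .
    . . . . . . . . . .
    . . . . . . . . . .
    . . . . . X . . . .
    . . . . . X X . . .
    . . . . X X X X . .
    . . . . . . . . . .

Z-buffer (winner per pixel, '.' = empty):
  . . 0 0 . . . . . .
  . . 0 0 0 0 0 . . .
  . . 0 0 0 0 0 0 1 0
  . 0 0 0 0 1 1 1 . .
  . 0 0 0 1 1 1 . . .
  . 0 0 0 . 1 . . . .
  . 0 . . . 2 2 . . .
  . . . . 2 2 2 2 . .
  . . . . . . . . . .

Result: 1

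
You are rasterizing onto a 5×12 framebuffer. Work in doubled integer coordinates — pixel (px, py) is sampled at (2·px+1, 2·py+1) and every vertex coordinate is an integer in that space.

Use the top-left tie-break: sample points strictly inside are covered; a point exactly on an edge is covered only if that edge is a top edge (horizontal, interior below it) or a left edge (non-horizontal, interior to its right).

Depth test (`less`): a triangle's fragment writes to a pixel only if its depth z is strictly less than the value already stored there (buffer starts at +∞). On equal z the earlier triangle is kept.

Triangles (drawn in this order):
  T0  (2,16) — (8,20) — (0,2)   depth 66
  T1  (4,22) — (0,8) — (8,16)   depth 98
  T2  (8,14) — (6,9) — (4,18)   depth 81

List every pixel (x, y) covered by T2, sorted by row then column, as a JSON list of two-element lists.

T0:
  2·area = 76  (B↔C swapped to make it positive)
  edge (2, 16)→(0, 2): d=(-2,-14) top-left  bias=+0
  edge (0, 2)→(8, 20): d=(8,18) right/bottom  bias=-1
  edge (8, 20)→(2, 16): d=(-6,-4) top-left  bias=+0
    (0,2)@(1, 5): e=[8,6,62] → X
    (1,2)@(3, 5): e=[36,-30,70] → .
    (0,3)@(1, 7): e=[4,22,50] → X
    (1,3)@(3, 7): e=[32,-14,58] → .
    (0,4)@(1, 9): e=[0,38,38] → X  [on edge]
    (1,4)@(3, 9): e=[28,2,46] → X
    (2,4)@(5, 9): e=[56,-34,54] → .
    (0,5)@(1, 11): e=[-4,54,26] → .
    (1,5)@(3, 11): e=[24,18,34] → X
    (2,5)@(5, 11): e=[52,-18,42] → .
    (1,6)@(3, 13): e=[20,34,22] → X
    (2,6)@(5, 13): e=[48,-2,30] → .
    (1,11)@(3, 23): e=[0,114,-38] → .  [on edge]
  covered (10 px):
    . . . . .
    . . . . .
    X . . . .
    X . . . .
    X X . . .
    . X . . .
    . X . . .
    . X X . .
    . . X . .
    . . . X .
    . . . . .
    . . . . .
T1:
  2·area = 80
  edge (4, 22)→(0, 8): d=(-4,-14) top-left  bias=+0
  edge (0, 8)→(8, 16): d=(8,8) right/bottom  bias=-1
  edge (8, 16)→(4, 22): d=(-4,6) right/bottom  bias=-1
    (0,4)@(1, 9): e=[10,0,70] → .  [on edge]
    (0,5)@(1, 11): e=[2,16,62] → X
    (1,5)@(3, 11): e=[30,0,50] → .  [on edge]
    (0,6)@(1, 13): e=[-6,32,54] → .
    (1,6)@(3, 13): e=[22,16,42] → X
    (2,6)@(5, 13): e=[50,0,30] → .  [on edge]
    (1,7)@(3, 15): e=[14,32,34] → X
    (2,7)@(5, 15): e=[42,16,22] → X
    (3,7)@(7, 15): e=[70,0,10] → .  [on edge]
    (1,8)@(3, 17): e=[6,48,26] → X
    (3,8)@(7, 17): e=[62,16,2] → X
    (4,8)@(9, 17): e=[90,0,-10] → .  [on edge]
  covered (8 px):
    . . . . .
    . . . . .
    . . . . .
    . . . . .
    . . . . .
    X . . . .
    . X . . .
    . X X . .
    . X X X .
    . . X . .
    . . . . .
    . . . . .
T2:
  2·area = 28  (B↔C swapped to make it positive)
  edge (8, 14)→(4, 18): d=(-4,4) right/bottom  bias=-1
  edge (4, 18)→(6, 9): d=(2,-9) top-left  bias=+0
  edge (6, 9)→(8, 14): d=(2,5) right/bottom  bias=-1
    (3,6)@(7, 13): e=[8,17,3] → X
    (4,6)@(9, 13): e=[0,35,-7] → .  [on edge]
    (2,7)@(5, 15): e=[8,3,17] → X
    (3,7)@(7, 15): e=[0,21,7] → .  [on edge]
    (2,8)@(5, 17): e=[0,7,21] → .  [on edge]
    (1,9)@(3, 19): e=[0,-7,35] → .  [on edge]
    (0,10)@(1, 21): e=[0,-21,49] → .  [on edge]
  covered (2 px):
    . . . . .
    . . . . .
    . . . . .
    . . . . .
    . . . . .
    . . . . .
    . . . X .
    . . X . .
    . . . . .
    . . . . .
    . . . . .
    . . . . .

Answer: [[3,6],[2,7]]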